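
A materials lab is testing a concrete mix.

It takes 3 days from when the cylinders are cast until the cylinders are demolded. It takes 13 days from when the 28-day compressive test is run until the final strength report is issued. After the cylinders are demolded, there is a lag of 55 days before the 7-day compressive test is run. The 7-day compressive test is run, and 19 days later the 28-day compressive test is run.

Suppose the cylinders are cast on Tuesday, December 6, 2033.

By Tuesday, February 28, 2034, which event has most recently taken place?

The cylinders are cast: Dec 6, 2033.
The cylinders are demolded: Dec 6, 2033 + 3 days = Dec 9, 2033.
The 7-day compressive test is run: Dec 9, 2033 + 55 days = Feb 2, 2034.
The 28-day compressive test is run: Feb 2, 2034 + 19 days = Feb 21, 2034.
The final strength report is issued: Feb 21, 2034 + 13 days = Mar 6, 2034.
Feb 28, 2034 falls between when the 28-day compressive test is run (Feb 21, 2034) and when the final strength report is issued (Mar 6, 2034).

The 28-day compressive test is run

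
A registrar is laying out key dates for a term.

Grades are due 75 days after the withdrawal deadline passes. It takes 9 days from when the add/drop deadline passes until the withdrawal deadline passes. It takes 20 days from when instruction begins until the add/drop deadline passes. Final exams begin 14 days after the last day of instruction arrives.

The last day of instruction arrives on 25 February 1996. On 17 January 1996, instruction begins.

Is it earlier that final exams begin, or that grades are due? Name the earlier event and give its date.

The last day of instruction arrives: Feb 25, 1996.
Final exams begin: Feb 25, 1996 + 14 days = Mar 10, 1996.
Instruction begins: Jan 17, 1996.
The add/drop deadline passes: Jan 17, 1996 + 20 days = Feb 6, 1996.
The withdrawal deadline passes: Feb 6, 1996 + 9 days = Feb 15, 1996.
Grades are due: Feb 15, 1996 + 75 days = Apr 30, 1996.
Comparing: final exams begin on Mar 10, 1996 vs grades are due on Apr 30, 1996. Earlier: final exams begin.

Final exams begin — 10 March 1996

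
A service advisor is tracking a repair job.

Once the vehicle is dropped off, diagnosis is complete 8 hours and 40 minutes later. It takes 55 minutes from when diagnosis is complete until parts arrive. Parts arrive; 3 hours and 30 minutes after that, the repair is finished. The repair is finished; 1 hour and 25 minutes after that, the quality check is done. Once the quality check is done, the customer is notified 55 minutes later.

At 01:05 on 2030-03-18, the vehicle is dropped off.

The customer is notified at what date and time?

The vehicle is dropped off: 01:05 Mar 18, 2030.
Diagnosis is complete: 01:05 Mar 18, 2030 + 8h40m = 09:45 Mar 18, 2030.
Parts arrive: 09:45 Mar 18, 2030 + 55m = 10:40 Mar 18, 2030.
The repair is finished: 10:40 Mar 18, 2030 + 3h30m = 14:10 Mar 18, 2030.
The quality check is done: 14:10 Mar 18, 2030 + 1h25m = 15:35 Mar 18, 2030.
The customer is notified: 15:35 Mar 18, 2030 + 55m = 16:30 Mar 18, 2030.

16:30 on 2030-03-18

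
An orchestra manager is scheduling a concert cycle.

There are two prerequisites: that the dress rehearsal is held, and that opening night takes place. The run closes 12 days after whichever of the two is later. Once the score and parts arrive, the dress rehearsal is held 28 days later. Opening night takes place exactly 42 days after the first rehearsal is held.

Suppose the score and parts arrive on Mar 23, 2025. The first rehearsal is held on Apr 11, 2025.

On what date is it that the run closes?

Jun 4, 2025

The score and parts arrive: Mar 23, 2025.
The dress rehearsal is held: Mar 23, 2025 + 28 days = Apr 20, 2025.
The first rehearsal is held: Apr 11, 2025.
Opening night takes place: Apr 11, 2025 + 42 days = May 23, 2025.
Both prerequisites met — the dress rehearsal is held (Apr 20, 2025), opening night takes place (May 23, 2025); the later is May 23, 2025.
The run closes: May 23, 2025 + 12 days = Jun 4, 2025.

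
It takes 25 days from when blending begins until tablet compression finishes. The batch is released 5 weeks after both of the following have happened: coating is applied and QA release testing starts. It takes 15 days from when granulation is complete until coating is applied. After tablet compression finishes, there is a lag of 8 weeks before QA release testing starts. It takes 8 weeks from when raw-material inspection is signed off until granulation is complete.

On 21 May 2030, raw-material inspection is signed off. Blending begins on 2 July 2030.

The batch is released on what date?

Raw-material inspection is signed off: May 21, 2030.
Granulation is complete: May 21, 2030 + 8 weeks = Jul 16, 2030.
Coating is applied: Jul 16, 2030 + 15 days = Jul 31, 2030.
Blending begins: Jul 2, 2030.
Tablet compression finishes: Jul 2, 2030 + 25 days = Jul 27, 2030.
QA release testing starts: Jul 27, 2030 + 8 weeks = Sep 21, 2030.
Both prerequisites met — coating is applied (Jul 31, 2030), QA release testing starts (Sep 21, 2030); the later is Sep 21, 2030.
The batch is released: Sep 21, 2030 + 5 weeks = Oct 26, 2030.

26 October 2030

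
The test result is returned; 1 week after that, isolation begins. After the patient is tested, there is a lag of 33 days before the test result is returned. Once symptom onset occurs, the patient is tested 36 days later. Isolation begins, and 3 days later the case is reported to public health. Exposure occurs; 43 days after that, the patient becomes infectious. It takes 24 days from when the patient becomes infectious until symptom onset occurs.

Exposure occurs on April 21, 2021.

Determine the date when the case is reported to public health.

September 14, 2021

Exposure occurs: Apr 21, 2021.
The patient becomes infectious: Apr 21, 2021 + 43 days = Jun 3, 2021.
Symptom onset occurs: Jun 3, 2021 + 24 days = Jun 27, 2021.
The patient is tested: Jun 27, 2021 + 36 days = Aug 2, 2021.
The test result is returned: Aug 2, 2021 + 33 days = Sep 4, 2021.
Isolation begins: Sep 4, 2021 + 1 week = Sep 11, 2021.
The case is reported to public health: Sep 11, 2021 + 3 days = Sep 14, 2021.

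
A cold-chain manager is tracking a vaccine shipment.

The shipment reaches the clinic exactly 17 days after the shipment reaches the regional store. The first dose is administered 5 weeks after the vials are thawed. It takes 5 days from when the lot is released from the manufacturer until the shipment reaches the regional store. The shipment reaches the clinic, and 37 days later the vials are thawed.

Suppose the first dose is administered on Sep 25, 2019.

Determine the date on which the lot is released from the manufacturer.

The first dose is administered: Sep 25, 2019.
The vials are thawed: Sep 25, 2019 − 5 weeks = Aug 21, 2019.
The shipment reaches the clinic: Aug 21, 2019 − 37 days = Jul 15, 2019.
The shipment reaches the regional store: Jul 15, 2019 − 17 days = Jun 28, 2019.
The lot is released from the manufacturer: Jun 28, 2019 − 5 days = Jun 23, 2019.

Jun 23, 2019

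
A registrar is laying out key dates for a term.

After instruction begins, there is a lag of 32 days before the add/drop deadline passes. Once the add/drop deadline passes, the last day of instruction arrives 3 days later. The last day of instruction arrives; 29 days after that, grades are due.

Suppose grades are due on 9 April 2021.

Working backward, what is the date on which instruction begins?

4 February 2021

Grades are due: Apr 9, 2021.
The last day of instruction arrives: Apr 9, 2021 − 29 days = Mar 11, 2021.
The add/drop deadline passes: Mar 11, 2021 − 3 days = Mar 8, 2021.
Instruction begins: Mar 8, 2021 − 32 days = Feb 4, 2021.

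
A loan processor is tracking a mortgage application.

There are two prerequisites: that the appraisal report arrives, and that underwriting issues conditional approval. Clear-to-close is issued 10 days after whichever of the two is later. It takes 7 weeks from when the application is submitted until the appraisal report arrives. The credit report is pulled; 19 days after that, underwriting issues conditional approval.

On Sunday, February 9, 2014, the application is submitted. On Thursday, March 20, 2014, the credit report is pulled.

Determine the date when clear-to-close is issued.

The application is submitted: Feb 9, 2014.
The appraisal report arrives: Feb 9, 2014 + 7 weeks = Mar 30, 2014.
The credit report is pulled: Mar 20, 2014.
Underwriting issues conditional approval: Mar 20, 2014 + 19 days = Apr 8, 2014.
Both prerequisites met — the appraisal report arrives (Mar 30, 2014), underwriting issues conditional approval (Apr 8, 2014); the later is Apr 8, 2014.
Clear-to-close is issued: Apr 8, 2014 + 10 days = Apr 18, 2014.

Friday, April 18, 2014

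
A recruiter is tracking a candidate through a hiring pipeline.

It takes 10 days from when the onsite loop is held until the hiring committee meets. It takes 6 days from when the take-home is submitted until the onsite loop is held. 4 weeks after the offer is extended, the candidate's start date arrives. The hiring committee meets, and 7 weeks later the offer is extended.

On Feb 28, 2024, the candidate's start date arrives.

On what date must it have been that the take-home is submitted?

Nov 27, 2023

The candidate's start date arrives: Feb 28, 2024.
The offer is extended: Feb 28, 2024 − 4 weeks = Jan 31, 2024.
The hiring committee meets: Jan 31, 2024 − 7 weeks = Dec 13, 2023.
The onsite loop is held: Dec 13, 2023 − 10 days = Dec 3, 2023.
The take-home is submitted: Dec 3, 2023 − 6 days = Nov 27, 2023.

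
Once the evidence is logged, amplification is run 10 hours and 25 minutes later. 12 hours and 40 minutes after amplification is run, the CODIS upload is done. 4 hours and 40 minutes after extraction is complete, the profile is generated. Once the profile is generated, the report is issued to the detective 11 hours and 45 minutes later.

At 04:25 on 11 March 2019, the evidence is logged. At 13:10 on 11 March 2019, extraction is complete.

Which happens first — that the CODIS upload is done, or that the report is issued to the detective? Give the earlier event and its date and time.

The evidence is logged: 04:25 Mar 11, 2019.
Amplification is run: 04:25 Mar 11, 2019 + 10h25m = 14:50 Mar 11, 2019.
The CODIS upload is done: 14:50 Mar 11, 2019 + 12h40m = 03:30 Mar 12, 2019.
Extraction is complete: 13:10 Mar 11, 2019.
The profile is generated: 13:10 Mar 11, 2019 + 4h40m = 17:50 Mar 11, 2019.
The report is issued to the detective: 17:50 Mar 11, 2019 + 11h45m = 05:35 Mar 12, 2019.
Comparing: the CODIS upload is done at 03:30 Mar 12, 2019 vs the report is issued to the detective at 05:35 Mar 12, 2019. Earlier: the CODIS upload is done.

The CODIS upload is done — 03:30 on 12 March 2019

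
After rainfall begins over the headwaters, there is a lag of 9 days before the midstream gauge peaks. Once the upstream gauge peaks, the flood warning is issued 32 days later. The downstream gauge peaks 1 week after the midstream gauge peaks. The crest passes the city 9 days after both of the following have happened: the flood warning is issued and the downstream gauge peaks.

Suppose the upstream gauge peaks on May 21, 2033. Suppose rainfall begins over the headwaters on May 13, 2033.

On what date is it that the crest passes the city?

July 1, 2033

The upstream gauge peaks: May 21, 2033.
The flood warning is issued: May 21, 2033 + 32 days = Jun 22, 2033.
Rainfall begins over the headwaters: May 13, 2033.
The midstream gauge peaks: May 13, 2033 + 9 days = May 22, 2033.
The downstream gauge peaks: May 22, 2033 + 1 week = May 29, 2033.
Both prerequisites met — the flood warning is issued (Jun 22, 2033), the downstream gauge peaks (May 29, 2033); the later is Jun 22, 2033.
The crest passes the city: Jun 22, 2033 + 9 days = Jul 1, 2033.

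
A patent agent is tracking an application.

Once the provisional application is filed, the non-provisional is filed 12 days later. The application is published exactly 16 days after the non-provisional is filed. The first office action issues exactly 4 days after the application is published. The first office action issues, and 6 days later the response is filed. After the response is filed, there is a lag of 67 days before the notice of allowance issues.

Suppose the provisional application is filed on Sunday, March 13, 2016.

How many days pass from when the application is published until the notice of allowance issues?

Causal path: the application is published → the first office action issues → the response is filed → the notice of allowance issues.
Total delay along the path: 4 + 6 + 67 = 77 days.

77 days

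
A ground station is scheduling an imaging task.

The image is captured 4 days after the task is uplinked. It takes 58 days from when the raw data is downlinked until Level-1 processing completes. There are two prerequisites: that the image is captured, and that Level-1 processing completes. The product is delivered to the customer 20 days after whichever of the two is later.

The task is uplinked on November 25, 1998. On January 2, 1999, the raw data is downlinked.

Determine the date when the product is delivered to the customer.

March 21, 1999

The task is uplinked: Nov 25, 1998.
The image is captured: Nov 25, 1998 + 4 days = Nov 29, 1998.
The raw data is downlinked: Jan 2, 1999.
Level-1 processing completes: Jan 2, 1999 + 58 days = Mar 1, 1999.
Both prerequisites met — the image is captured (Nov 29, 1998), Level-1 processing completes (Mar 1, 1999); the later is Mar 1, 1999.
The product is delivered to the customer: Mar 1, 1999 + 20 days = Mar 21, 1999.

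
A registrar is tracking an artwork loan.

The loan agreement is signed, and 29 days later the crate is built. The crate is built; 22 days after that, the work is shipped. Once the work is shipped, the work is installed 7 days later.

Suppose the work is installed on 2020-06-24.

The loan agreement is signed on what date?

The work is installed: Jun 24, 2020.
The work is shipped: Jun 24, 2020 − 7 days = Jun 17, 2020.
The crate is built: Jun 17, 2020 − 22 days = May 26, 2020.
The loan agreement is signed: May 26, 2020 − 29 days = Apr 27, 2020.

2020-04-27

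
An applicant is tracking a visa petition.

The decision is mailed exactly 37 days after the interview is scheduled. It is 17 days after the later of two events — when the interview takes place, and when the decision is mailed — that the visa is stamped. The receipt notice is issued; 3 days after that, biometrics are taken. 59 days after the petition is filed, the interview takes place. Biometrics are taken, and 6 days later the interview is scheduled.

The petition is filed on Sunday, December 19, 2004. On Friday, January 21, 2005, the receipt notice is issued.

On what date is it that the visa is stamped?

Friday, March 25, 2005

The petition is filed: Dec 19, 2004.
The interview takes place: Dec 19, 2004 + 59 days = Feb 16, 2005.
The receipt notice is issued: Jan 21, 2005.
Biometrics are taken: Jan 21, 2005 + 3 days = Jan 24, 2005.
The interview is scheduled: Jan 24, 2005 + 6 days = Jan 30, 2005.
The decision is mailed: Jan 30, 2005 + 37 days = Mar 8, 2005.
Both prerequisites met — the interview takes place (Feb 16, 2005), the decision is mailed (Mar 8, 2005); the later is Mar 8, 2005.
The visa is stamped: Mar 8, 2005 + 17 days = Mar 25, 2005.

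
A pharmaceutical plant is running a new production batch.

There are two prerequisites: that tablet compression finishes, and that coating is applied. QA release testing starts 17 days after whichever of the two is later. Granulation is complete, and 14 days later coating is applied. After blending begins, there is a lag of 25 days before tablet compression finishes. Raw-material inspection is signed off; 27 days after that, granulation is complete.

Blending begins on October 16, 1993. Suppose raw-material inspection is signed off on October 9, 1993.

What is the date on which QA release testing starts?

December 6, 1993

Blending begins: Oct 16, 1993.
Tablet compression finishes: Oct 16, 1993 + 25 days = Nov 10, 1993.
Raw-material inspection is signed off: Oct 9, 1993.
Granulation is complete: Oct 9, 1993 + 27 days = Nov 5, 1993.
Coating is applied: Nov 5, 1993 + 14 days = Nov 19, 1993.
Both prerequisites met — tablet compression finishes (Nov 10, 1993), coating is applied (Nov 19, 1993); the later is Nov 19, 1993.
QA release testing starts: Nov 19, 1993 + 17 days = Dec 6, 1993.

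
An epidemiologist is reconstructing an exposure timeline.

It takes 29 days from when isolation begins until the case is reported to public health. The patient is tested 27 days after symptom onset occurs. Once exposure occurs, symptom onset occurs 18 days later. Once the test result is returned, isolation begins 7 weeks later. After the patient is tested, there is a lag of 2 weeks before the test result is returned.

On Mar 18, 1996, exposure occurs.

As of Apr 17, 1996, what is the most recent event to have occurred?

Symptom onset occurs

Exposure occurs: Mar 18, 1996.
Symptom onset occurs: Mar 18, 1996 + 18 days = Apr 5, 1996.
The patient is tested: Apr 5, 1996 + 27 days = May 2, 1996.
The test result is returned: May 2, 1996 + 2 weeks = May 16, 1996.
Isolation begins: May 16, 1996 + 7 weeks = Jul 4, 1996.
The case is reported to public health: Jul 4, 1996 + 29 days = Aug 2, 1996.
Apr 17, 1996 falls between when symptom onset occurs (Apr 5, 1996) and when the patient is tested (May 2, 1996).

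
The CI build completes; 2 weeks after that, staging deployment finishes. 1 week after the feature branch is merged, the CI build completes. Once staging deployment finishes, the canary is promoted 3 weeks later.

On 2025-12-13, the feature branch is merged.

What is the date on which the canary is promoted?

The feature branch is merged: Dec 13, 2025.
The CI build completes: Dec 13, 2025 + 1 week = Dec 20, 2025.
Staging deployment finishes: Dec 20, 2025 + 2 weeks = Jan 3, 2026.
The canary is promoted: Jan 3, 2026 + 3 weeks = Jan 24, 2026.

2026-01-24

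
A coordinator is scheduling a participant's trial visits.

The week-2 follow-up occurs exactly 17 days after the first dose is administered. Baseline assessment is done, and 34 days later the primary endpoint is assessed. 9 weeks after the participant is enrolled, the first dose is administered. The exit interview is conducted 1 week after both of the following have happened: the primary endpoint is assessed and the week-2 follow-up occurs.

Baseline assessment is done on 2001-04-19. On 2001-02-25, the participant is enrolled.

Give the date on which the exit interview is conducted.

Baseline assessment is done: Apr 19, 2001.
The primary endpoint is assessed: Apr 19, 2001 + 34 days = May 23, 2001.
The participant is enrolled: Feb 25, 2001.
The first dose is administered: Feb 25, 2001 + 9 weeks = Apr 29, 2001.
The week-2 follow-up occurs: Apr 29, 2001 + 17 days = May 16, 2001.
Both prerequisites met — the primary endpoint is assessed (May 23, 2001), the week-2 follow-up occurs (May 16, 2001); the later is May 23, 2001.
The exit interview is conducted: May 23, 2001 + 1 week = May 30, 2001.

2001-05-30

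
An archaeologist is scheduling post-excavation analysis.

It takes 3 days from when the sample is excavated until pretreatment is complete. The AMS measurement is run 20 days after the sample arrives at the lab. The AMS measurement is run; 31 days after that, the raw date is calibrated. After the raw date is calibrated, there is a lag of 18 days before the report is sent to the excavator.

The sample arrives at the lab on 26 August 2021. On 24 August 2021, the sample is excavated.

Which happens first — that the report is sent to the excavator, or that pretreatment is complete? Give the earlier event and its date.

Pretreatment is complete — 27 August 2021

The sample arrives at the lab: Aug 26, 2021.
The AMS measurement is run: Aug 26, 2021 + 20 days = Sep 15, 2021.
The raw date is calibrated: Sep 15, 2021 + 31 days = Oct 16, 2021.
The report is sent to the excavator: Oct 16, 2021 + 18 days = Nov 3, 2021.
The sample is excavated: Aug 24, 2021.
Pretreatment is complete: Aug 24, 2021 + 3 days = Aug 27, 2021.
Comparing: the report is sent to the excavator on Nov 3, 2021 vs pretreatment is complete on Aug 27, 2021. Earlier: pretreatment is complete.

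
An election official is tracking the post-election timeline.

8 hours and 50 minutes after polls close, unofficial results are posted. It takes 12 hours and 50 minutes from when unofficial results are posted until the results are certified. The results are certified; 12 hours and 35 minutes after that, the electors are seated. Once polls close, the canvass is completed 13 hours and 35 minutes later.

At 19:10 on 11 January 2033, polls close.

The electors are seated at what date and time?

05:25 on 13 January 2033

Polls close: 19:10 Jan 11, 2033.
Unofficial results are posted: 19:10 Jan 11, 2033 + 8h50m = 04:00 Jan 12, 2033.
The results are certified: 04:00 Jan 12, 2033 + 12h50m = 16:50 Jan 12, 2033.
The electors are seated: 16:50 Jan 12, 2033 + 12h35m = 05:25 Jan 13, 2033.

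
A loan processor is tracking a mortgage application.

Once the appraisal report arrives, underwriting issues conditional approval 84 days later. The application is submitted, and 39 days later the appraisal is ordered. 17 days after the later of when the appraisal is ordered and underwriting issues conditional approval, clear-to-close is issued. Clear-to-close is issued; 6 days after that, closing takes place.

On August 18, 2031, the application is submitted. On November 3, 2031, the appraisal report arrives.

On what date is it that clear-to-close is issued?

The application is submitted: Aug 18, 2031.
The appraisal is ordered: Aug 18, 2031 + 39 days = Sep 26, 2031.
The appraisal report arrives: Nov 3, 2031.
Underwriting issues conditional approval: Nov 3, 2031 + 84 days = Jan 26, 2032.
Both prerequisites met — the appraisal is ordered (Sep 26, 2031), underwriting issues conditional approval (Jan 26, 2032); the later is Jan 26, 2032.
Clear-to-close is issued: Jan 26, 2032 + 17 days = Feb 12, 2032.

February 12, 2032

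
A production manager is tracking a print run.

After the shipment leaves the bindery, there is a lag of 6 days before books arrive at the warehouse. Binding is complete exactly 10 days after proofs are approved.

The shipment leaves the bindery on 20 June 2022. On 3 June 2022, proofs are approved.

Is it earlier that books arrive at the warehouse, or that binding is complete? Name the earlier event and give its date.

Binding is complete — 13 June 2022

The shipment leaves the bindery: Jun 20, 2022.
Books arrive at the warehouse: Jun 20, 2022 + 6 days = Jun 26, 2022.
Proofs are approved: Jun 3, 2022.
Binding is complete: Jun 3, 2022 + 10 days = Jun 13, 2022.
Comparing: books arrive at the warehouse on Jun 26, 2022 vs binding is complete on Jun 13, 2022. Earlier: binding is complete.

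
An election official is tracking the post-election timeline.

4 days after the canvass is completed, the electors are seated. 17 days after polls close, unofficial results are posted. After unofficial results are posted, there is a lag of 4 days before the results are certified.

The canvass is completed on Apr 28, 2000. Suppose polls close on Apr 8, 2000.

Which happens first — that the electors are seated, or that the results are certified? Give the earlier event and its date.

The results are certified — Apr 29, 2000

The canvass is completed: Apr 28, 2000.
The electors are seated: Apr 28, 2000 + 4 days = May 2, 2000.
Polls close: Apr 8, 2000.
Unofficial results are posted: Apr 8, 2000 + 17 days = Apr 25, 2000.
The results are certified: Apr 25, 2000 + 4 days = Apr 29, 2000.
Comparing: the electors are seated on May 2, 2000 vs the results are certified on Apr 29, 2000. Earlier: the results are certified.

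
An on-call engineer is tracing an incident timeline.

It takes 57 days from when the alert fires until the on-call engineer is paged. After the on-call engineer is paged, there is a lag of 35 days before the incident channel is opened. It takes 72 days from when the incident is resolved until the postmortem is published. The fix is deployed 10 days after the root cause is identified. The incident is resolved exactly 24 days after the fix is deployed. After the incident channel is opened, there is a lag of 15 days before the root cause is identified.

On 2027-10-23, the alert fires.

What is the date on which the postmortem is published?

2028-05-23

The alert fires: Oct 23, 2027.
The on-call engineer is paged: Oct 23, 2027 + 57 days = Dec 19, 2027.
The incident channel is opened: Dec 19, 2027 + 35 days = Jan 23, 2028.
The root cause is identified: Jan 23, 2028 + 15 days = Feb 7, 2028.
The fix is deployed: Feb 7, 2028 + 10 days = Feb 17, 2028.
The incident is resolved: Feb 17, 2028 + 24 days = Mar 12, 2028.
The postmortem is published: Mar 12, 2028 + 72 days = May 23, 2028.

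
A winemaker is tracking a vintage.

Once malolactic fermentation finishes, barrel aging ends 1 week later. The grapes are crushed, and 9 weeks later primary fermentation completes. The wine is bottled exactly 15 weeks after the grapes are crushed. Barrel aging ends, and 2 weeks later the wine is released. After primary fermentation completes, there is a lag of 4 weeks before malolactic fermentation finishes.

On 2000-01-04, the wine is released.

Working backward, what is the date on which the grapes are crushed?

The wine is released: Jan 4, 2000.
Barrel aging ends: Jan 4, 2000 − 2 weeks = Dec 21, 1999.
Malolactic fermentation finishes: Dec 21, 1999 − 1 week = Dec 14, 1999.
Primary fermentation completes: Dec 14, 1999 − 4 weeks = Nov 16, 1999.
The grapes are crushed: Nov 16, 1999 − 9 weeks = Sep 14, 1999.

1999-09-14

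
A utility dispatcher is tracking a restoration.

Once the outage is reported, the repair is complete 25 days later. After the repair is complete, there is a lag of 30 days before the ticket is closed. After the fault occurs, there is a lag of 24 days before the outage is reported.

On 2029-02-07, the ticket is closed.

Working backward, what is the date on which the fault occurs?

The ticket is closed: Feb 7, 2029.
The repair is complete: Feb 7, 2029 − 30 days = Jan 8, 2029.
The outage is reported: Jan 8, 2029 − 25 days = Dec 14, 2028.
The fault occurs: Dec 14, 2028 − 24 days = Nov 20, 2028.

2028-11-20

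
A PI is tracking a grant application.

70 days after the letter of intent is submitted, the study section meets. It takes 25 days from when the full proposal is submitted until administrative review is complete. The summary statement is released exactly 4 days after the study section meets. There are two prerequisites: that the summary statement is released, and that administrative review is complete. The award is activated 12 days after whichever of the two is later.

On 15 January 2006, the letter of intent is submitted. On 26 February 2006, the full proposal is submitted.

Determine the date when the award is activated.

The letter of intent is submitted: Jan 15, 2006.
The study section meets: Jan 15, 2006 + 70 days = Mar 26, 2006.
The summary statement is released: Mar 26, 2006 + 4 days = Mar 30, 2006.
The full proposal is submitted: Feb 26, 2006.
Administrative review is complete: Feb 26, 2006 + 25 days = Mar 23, 2006.
Both prerequisites met — the summary statement is released (Mar 30, 2006), administrative review is complete (Mar 23, 2006); the later is Mar 30, 2006.
The award is activated: Mar 30, 2006 + 12 days = Apr 11, 2006.

11 April 2006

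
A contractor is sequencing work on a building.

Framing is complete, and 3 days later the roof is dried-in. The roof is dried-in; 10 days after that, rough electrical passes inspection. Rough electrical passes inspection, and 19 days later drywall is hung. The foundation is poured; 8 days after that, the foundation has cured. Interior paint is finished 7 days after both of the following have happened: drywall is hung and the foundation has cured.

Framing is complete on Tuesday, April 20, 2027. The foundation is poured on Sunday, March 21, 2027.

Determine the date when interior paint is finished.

Saturday, May 29, 2027

Framing is complete: Apr 20, 2027.
The roof is dried-in: Apr 20, 2027 + 3 days = Apr 23, 2027.
Rough electrical passes inspection: Apr 23, 2027 + 10 days = May 3, 2027.
Drywall is hung: May 3, 2027 + 19 days = May 22, 2027.
The foundation is poured: Mar 21, 2027.
The foundation has cured: Mar 21, 2027 + 8 days = Mar 29, 2027.
Both prerequisites met — drywall is hung (May 22, 2027), the foundation has cured (Mar 29, 2027); the later is May 22, 2027.
Interior paint is finished: May 22, 2027 + 7 days = May 29, 2027.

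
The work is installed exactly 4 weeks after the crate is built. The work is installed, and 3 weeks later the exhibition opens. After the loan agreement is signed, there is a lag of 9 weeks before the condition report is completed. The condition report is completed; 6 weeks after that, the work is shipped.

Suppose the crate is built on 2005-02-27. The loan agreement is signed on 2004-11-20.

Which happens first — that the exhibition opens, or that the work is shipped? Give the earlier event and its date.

The crate is built: Feb 27, 2005.
The work is installed: Feb 27, 2005 + 4 weeks = Mar 27, 2005.
The exhibition opens: Mar 27, 2005 + 3 weeks = Apr 17, 2005.
The loan agreement is signed: Nov 20, 2004.
The condition report is completed: Nov 20, 2004 + 9 weeks = Jan 22, 2005.
The work is shipped: Jan 22, 2005 + 6 weeks = Mar 5, 2005.
Comparing: the exhibition opens on Apr 17, 2005 vs the work is shipped on Mar 5, 2005. Earlier: the work is shipped.

The work is shipped — 2005-03-05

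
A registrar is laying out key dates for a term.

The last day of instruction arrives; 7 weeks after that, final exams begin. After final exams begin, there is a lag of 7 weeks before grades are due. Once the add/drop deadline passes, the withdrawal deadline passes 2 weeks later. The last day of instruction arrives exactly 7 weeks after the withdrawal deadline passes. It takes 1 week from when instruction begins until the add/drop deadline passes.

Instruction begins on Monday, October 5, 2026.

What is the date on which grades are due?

Instruction begins: Oct 5, 2026.
The add/drop deadline passes: Oct 5, 2026 + 1 week = Oct 12, 2026.
The withdrawal deadline passes: Oct 12, 2026 + 2 weeks = Oct 26, 2026.
The last day of instruction arrives: Oct 26, 2026 + 7 weeks = Dec 14, 2026.
Final exams begin: Dec 14, 2026 + 7 weeks = Feb 1, 2027.
Grades are due: Feb 1, 2027 + 7 weeks = Mar 22, 2027.

Monday, March 22, 2027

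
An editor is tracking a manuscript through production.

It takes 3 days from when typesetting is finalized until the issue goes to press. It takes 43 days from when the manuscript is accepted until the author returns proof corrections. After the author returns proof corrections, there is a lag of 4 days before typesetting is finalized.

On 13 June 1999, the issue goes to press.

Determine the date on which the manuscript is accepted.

The issue goes to press: Jun 13, 1999.
Typesetting is finalized: Jun 13, 1999 − 3 days = Jun 10, 1999.
The author returns proof corrections: Jun 10, 1999 − 4 days = Jun 6, 1999.
The manuscript is accepted: Jun 6, 1999 − 43 days = Apr 24, 1999.

24 April 1999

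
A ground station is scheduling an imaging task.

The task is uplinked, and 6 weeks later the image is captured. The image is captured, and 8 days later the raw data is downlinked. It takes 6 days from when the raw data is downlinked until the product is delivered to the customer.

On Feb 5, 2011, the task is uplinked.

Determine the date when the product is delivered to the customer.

Apr 2, 2011

The task is uplinked: Feb 5, 2011.
The image is captured: Feb 5, 2011 + 6 weeks = Mar 19, 2011.
The raw data is downlinked: Mar 19, 2011 + 8 days = Mar 27, 2011.
The product is delivered to the customer: Mar 27, 2011 + 6 days = Apr 2, 2011.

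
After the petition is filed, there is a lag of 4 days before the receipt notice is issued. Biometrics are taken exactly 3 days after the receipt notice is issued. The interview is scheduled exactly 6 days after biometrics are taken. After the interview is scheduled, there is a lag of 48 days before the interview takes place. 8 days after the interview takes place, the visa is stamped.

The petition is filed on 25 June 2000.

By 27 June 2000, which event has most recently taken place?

The petition is filed

The petition is filed: Jun 25, 2000.
The receipt notice is issued: Jun 25, 2000 + 4 days = Jun 29, 2000.
Biometrics are taken: Jun 29, 2000 + 3 days = Jul 2, 2000.
The interview is scheduled: Jul 2, 2000 + 6 days = Jul 8, 2000.
The interview takes place: Jul 8, 2000 + 48 days = Aug 25, 2000.
The visa is stamped: Aug 25, 2000 + 8 days = Sep 2, 2000.
Jun 27, 2000 falls between when the petition is filed (Jun 25, 2000) and when the receipt notice is issued (Jun 29, 2000).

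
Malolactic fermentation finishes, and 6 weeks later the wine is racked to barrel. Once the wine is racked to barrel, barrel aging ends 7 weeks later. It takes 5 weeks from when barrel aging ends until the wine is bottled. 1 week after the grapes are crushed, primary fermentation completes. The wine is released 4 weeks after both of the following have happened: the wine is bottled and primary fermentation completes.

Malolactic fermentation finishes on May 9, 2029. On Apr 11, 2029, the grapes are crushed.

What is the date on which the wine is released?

Oct 10, 2029

Malolactic fermentation finishes: May 9, 2029.
The wine is racked to barrel: May 9, 2029 + 6 weeks = Jun 20, 2029.
Barrel aging ends: Jun 20, 2029 + 7 weeks = Aug 8, 2029.
The wine is bottled: Aug 8, 2029 + 5 weeks = Sep 12, 2029.
The grapes are crushed: Apr 11, 2029.
Primary fermentation completes: Apr 11, 2029 + 1 week = Apr 18, 2029.
Both prerequisites met — the wine is bottled (Sep 12, 2029), primary fermentation completes (Apr 18, 2029); the later is Sep 12, 2029.
The wine is released: Sep 12, 2029 + 4 weeks = Oct 10, 2029.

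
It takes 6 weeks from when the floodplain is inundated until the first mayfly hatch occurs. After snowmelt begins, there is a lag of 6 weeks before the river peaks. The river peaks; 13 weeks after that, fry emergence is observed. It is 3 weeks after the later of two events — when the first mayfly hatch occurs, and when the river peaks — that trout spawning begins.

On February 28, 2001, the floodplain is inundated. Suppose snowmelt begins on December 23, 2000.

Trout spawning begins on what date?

May 2, 2001

The floodplain is inundated: Feb 28, 2001.
The first mayfly hatch occurs: Feb 28, 2001 + 6 weeks = Apr 11, 2001.
Snowmelt begins: Dec 23, 2000.
The river peaks: Dec 23, 2000 + 6 weeks = Feb 3, 2001.
Both prerequisites met — the first mayfly hatch occurs (Apr 11, 2001), the river peaks (Feb 3, 2001); the later is Apr 11, 2001.
Trout spawning begins: Apr 11, 2001 + 3 weeks = May 2, 2001.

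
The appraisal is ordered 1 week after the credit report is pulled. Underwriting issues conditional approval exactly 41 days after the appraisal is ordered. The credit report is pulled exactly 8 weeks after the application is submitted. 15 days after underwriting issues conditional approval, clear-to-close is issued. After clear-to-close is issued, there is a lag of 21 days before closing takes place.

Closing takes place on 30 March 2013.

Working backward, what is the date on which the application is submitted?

10 November 2012

Closing takes place: Mar 30, 2013.
Clear-to-close is issued: Mar 30, 2013 − 21 days = Mar 9, 2013.
Underwriting issues conditional approval: Mar 9, 2013 − 15 days = Feb 22, 2013.
The appraisal is ordered: Feb 22, 2013 − 41 days = Jan 12, 2013.
The credit report is pulled: Jan 12, 2013 − 1 week = Jan 5, 2013.
The application is submitted: Jan 5, 2013 − 8 weeks = Nov 10, 2012.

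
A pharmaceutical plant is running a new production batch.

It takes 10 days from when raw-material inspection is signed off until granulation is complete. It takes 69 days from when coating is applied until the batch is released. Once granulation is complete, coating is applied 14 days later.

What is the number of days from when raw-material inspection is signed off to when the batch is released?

Causal path: raw-material inspection is signed off → granulation is complete → coating is applied → the batch is released.
Total delay along the path: 10 + 14 + 69 = 93 days.

93 days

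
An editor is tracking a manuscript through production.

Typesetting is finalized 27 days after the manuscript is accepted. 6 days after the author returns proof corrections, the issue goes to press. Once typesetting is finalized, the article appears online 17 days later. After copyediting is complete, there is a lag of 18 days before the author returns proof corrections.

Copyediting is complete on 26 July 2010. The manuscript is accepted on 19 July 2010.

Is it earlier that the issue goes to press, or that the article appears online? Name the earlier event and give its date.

Copyediting is complete: Jul 26, 2010.
The author returns proof corrections: Jul 26, 2010 + 18 days = Aug 13, 2010.
The issue goes to press: Aug 13, 2010 + 6 days = Aug 19, 2010.
The manuscript is accepted: Jul 19, 2010.
Typesetting is finalized: Jul 19, 2010 + 27 days = Aug 15, 2010.
The article appears online: Aug 15, 2010 + 17 days = Sep 1, 2010.
Comparing: the issue goes to press on Aug 19, 2010 vs the article appears online on Sep 1, 2010. Earlier: the issue goes to press.

The issue goes to press — 19 August 2010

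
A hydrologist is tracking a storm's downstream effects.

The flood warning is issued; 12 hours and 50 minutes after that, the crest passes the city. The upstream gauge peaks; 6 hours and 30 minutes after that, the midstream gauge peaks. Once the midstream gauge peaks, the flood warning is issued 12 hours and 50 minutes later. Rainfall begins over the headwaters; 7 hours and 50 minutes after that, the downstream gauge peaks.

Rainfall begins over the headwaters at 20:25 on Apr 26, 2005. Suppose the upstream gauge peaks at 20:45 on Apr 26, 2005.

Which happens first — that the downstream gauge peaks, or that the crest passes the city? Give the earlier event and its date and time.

Rainfall begins over the headwaters: 20:25 Apr 26, 2005.
The downstream gauge peaks: 20:25 Apr 26, 2005 + 7h50m = 04:15 Apr 27, 2005.
The upstream gauge peaks: 20:45 Apr 26, 2005.
The midstream gauge peaks: 20:45 Apr 26, 2005 + 6h30m = 03:15 Apr 27, 2005.
The flood warning is issued: 03:15 Apr 27, 2005 + 12h50m = 16:05 Apr 27, 2005.
The crest passes the city: 16:05 Apr 27, 2005 + 12h50m = 04:55 Apr 28, 2005.
Comparing: the downstream gauge peaks at 04:15 Apr 27, 2005 vs the crest passes the city at 04:55 Apr 28, 2005. Earlier: the downstream gauge peaks.

The downstream gauge peaks — 04:15 on Apr 27, 2005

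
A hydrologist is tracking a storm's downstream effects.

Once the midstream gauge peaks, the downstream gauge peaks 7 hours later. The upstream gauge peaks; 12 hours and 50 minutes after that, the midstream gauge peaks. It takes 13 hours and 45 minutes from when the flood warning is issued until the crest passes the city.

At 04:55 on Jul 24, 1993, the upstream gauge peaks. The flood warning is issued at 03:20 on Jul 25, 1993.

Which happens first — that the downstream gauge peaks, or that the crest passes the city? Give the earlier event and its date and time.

The upstream gauge peaks: 04:55 Jul 24, 1993.
The midstream gauge peaks: 04:55 Jul 24, 1993 + 12h50m = 17:45 Jul 24, 1993.
The downstream gauge peaks: 17:45 Jul 24, 1993 + 7h = 00:45 Jul 25, 1993.
The flood warning is issued: 03:20 Jul 25, 1993.
The crest passes the city: 03:20 Jul 25, 1993 + 13h45m = 17:05 Jul 25, 1993.
Comparing: the downstream gauge peaks at 00:45 Jul 25, 1993 vs the crest passes the city at 17:05 Jul 25, 1993. Earlier: the downstream gauge peaks.

The downstream gauge peaks — 00:45 on Jul 25, 1993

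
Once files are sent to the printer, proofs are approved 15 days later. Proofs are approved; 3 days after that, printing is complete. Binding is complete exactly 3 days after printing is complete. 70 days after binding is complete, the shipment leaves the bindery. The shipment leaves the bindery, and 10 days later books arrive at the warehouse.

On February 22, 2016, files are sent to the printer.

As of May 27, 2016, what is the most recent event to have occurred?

The shipment leaves the bindery

Files are sent to the printer: Feb 22, 2016.
Proofs are approved: Feb 22, 2016 + 15 days = Mar 8, 2016.
Printing is complete: Mar 8, 2016 + 3 days = Mar 11, 2016.
Binding is complete: Mar 11, 2016 + 3 days = Mar 14, 2016.
The shipment leaves the bindery: Mar 14, 2016 + 70 days = May 23, 2016.
Books arrive at the warehouse: May 23, 2016 + 10 days = Jun 2, 2016.
May 27, 2016 falls between when the shipment leaves the bindery (May 23, 2016) and when books arrive at the warehouse (Jun 2, 2016).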